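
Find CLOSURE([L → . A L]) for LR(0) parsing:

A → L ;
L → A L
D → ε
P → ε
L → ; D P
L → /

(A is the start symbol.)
{ [A → . L ;], [L → . /], [L → . ; D P], [L → . A L] }

To compute CLOSURE, for each item [A → α.Bβ] where B is a non-terminal, add [B → .γ] for all productions B → γ; repeat for the newly added items until nothing changes.

Start with: [L → . A L]
  [L → . A L] has the dot before A: add [A → . L ;]
  [A → . L ;] has the dot before L: add [L → . ; D P], [L → . /]
No further items can be added.

CLOSURE = { [A → . L ;], [L → . /], [L → . ; D P], [L → . A L] }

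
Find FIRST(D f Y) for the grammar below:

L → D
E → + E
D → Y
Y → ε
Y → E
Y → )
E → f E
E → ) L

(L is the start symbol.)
{ ')', '+', 'f' }

FIRST sets of the non-terminals involved (from the grammar, by fixed-point iteration):
  FIRST(D) = { ')', '+', 'f', ε }

To compute FIRST(D f Y), process the symbols left to right:
Symbol D is a non-terminal. Add FIRST(D) \ {ε} = { ')', '+', 'f' }
D is nullable (ε ∈ FIRST(D)), continue to the next symbol.
Symbol f is a terminal. Add 'f' and stop.
FIRST(D f Y) = { ')', '+', 'f' }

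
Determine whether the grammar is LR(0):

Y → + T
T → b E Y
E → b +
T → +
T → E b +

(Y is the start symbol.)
A grammar is LR(0) if no state in the canonical LR(0) collection has:
  - both a shift item (dot before a terminal) and a complete item (shift-reduce conflict), or
  - two or more complete items (reduce-reduce conflict; the accept item [Y' → Y .] counts as a complete item here).

Augment with Y' → Y and build the canonical LR(0) collection (I0 = CLOSURE({[Y' → . Y]}), then GOTO on every symbol after a dot until no new states appear). It has 13 states:
  I0: { [Y → . + T], [Y' → . Y] }  — shift
  I1: { [E → . b +], [T → . +], [T → . E b +], [T → . b E Y], [Y → + . T] }  — shift
  I2: { [Y' → Y .] }  — accept
  I3: { [T → + .] }  — reduce
  I4: { [T → E . b +] }  — shift
  I5: { [Y → + T .] }  — reduce
  I6: { [E → . b +], [E → b . +], [T → b . E Y] }  — shift
  I7: { [E → b + .] }  — reduce
  I8: { [T → b E . Y], [Y → . + T] }  — shift
  I9: { [E → b . +] }  — shift
  I10: { [T → b E Y .] }  — reduce
  I11: { [T → E b . +] }  — shift
  I12: { [T → E b + .] }  — reduce

Every state is either a pure shift/goto state or contains exactly one complete item and nothing to shift — no conflicts. The grammar is LR(0).

Answer: Yes, the grammar is LR(0)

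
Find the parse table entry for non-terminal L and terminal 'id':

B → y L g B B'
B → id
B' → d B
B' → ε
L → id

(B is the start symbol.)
L → id

To find M[L, 'id'], we find productions for L where 'id' is in the predict set (PREDICT(N → α) = (FIRST(α) \ {ε}) ∪ (FOLLOW(N) if α ⇒* ε)).

L → id: PREDICT = { 'id' }
  'id' is in predict set, so this production goes in M[L, 'id']

M[L, 'id'] = L → id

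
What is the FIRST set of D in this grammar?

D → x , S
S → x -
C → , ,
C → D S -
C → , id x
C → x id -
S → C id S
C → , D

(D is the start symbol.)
{ 'x' }

To compute FIRST(D), examine every production with D on the left-hand side, reading each right-hand side left to right until a non-nullable symbol is reached.

From D → x , S:
  - x is a terminal: add 'x' and stop

Collecting: FIRST(D) = { 'x' }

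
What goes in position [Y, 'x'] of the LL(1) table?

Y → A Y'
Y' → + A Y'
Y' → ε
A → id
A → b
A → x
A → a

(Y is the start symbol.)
To find M[Y, 'x'], we find productions for Y where 'x' is in the predict set (PREDICT(N → α) = (FIRST(α) \ {ε}) ∪ (FOLLOW(N) if α ⇒* ε)).

Relevant sets:
  FIRST(A) = { 'a', 'b', 'id', 'x' }

Y → A Y': PREDICT = { 'a', 'b', 'id', 'x' }
  'x' is in predict set, so this production goes in M[Y, 'x']

M[Y, 'x'] = Y → A Y'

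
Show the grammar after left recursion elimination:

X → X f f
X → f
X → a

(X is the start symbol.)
X is directly left-recursive. The standard transformation for
  A → A α₁ | ... | A α_m | β₁ | ... | β_n
is
  A  → β₁ A' | ... | β_n A'
  A' → α₁ A' | ... | α_m A' | ε

X → f becomes X → f X'
X → a becomes X → a X'
X → X f f becomes X' → f f X'
Add X' → ε

Resulting grammar:
X → f X'
X → a X'
X' → f f X'
X' → ε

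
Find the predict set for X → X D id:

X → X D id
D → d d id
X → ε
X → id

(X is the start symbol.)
PREDICT(X → X D id) = (FIRST(RHS) \ {ε}) ∪ (FOLLOW(X) if ε ∈ FIRST(RHS), i.e. RHS ⇒* ε)
FIRST(X) = { 'd', 'id', ε }
FIRST(D) = { 'd' }
FIRST(X D id) = { 'd', 'id' }
ε ∉ FIRST(X D id), so FOLLOW(X) is not added.
PREDICT(X → X D id) = { 'd', 'id' }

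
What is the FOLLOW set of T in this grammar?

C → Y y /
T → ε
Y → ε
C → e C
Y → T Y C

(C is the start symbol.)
In Y → T Y C: T is followed by Y C, add FIRST(Y C) \ {ε} = { 'e', 'y' }

Taking the union: FOLLOW(T) = { 'e', 'y' }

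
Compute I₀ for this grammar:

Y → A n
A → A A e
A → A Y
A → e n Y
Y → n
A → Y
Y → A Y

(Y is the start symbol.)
First, augment the grammar with Y' → Y
I₀ = CLOSURE({ [Y' → . Y] }):
  [Y' → . Y] has the dot before Y: add [Y → . A n], [Y → . n], [Y → . A Y]
  [Y → . A n] has the dot before A: add [A → . A A e], [A → . A Y], [A → . e n Y], [A → . Y]
No further items can be added.

I₀ = { [A → . A A e], [A → . A Y], [A → . Y], [A → . e n Y], [Y → . A Y], [Y → . A n], [Y → . n], [Y' → . Y] }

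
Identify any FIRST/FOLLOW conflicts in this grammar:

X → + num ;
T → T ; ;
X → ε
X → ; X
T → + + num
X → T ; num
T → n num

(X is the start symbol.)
A FIRST/FOLLOW conflict occurs when a non-terminal N has a nullable alternative N → β (β ⇒* ε) and another alternative N → α with FIRST(α) ∩ FOLLOW(N) ≠ ∅: on such a lookahead the parser cannot decide between expanding α and letting N vanish via β.

Nullable non-terminals: X.
FIRST sets used below: FIRST(T) = { '+', 'n' }

X: nullable alternative(s) X → ε; FOLLOW(X) = { $ }
  X → + num ;: FIRST \ {ε} = { '+' } — disjoint from FOLLOW(X)
  X → ε: FIRST \ {ε} = { } — this is the only nullable alternative, skip
  X → ; X: FIRST \ {ε} = { ';' } — disjoint from FOLLOW(X)
  X → T ; num: FIRST \ {ε} = { '+', 'n' } — disjoint from FOLLOW(X)

T has no nullable alternative, so no FIRST/FOLLOW check is needed there.

No FIRST/FOLLOW conflicts found.

Answer: No FIRST/FOLLOW conflicts.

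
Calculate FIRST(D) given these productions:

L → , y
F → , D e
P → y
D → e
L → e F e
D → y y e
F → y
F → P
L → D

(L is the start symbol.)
{ 'e', 'y' }

To compute FIRST(D), examine every production with D on the left-hand side, reading each right-hand side left to right until a non-nullable symbol is reached.

From D → e:
  - e is a terminal: add 'e' and stop
From D → y y e:
  - y is a terminal: add 'y' and stop

Collecting: FIRST(D) = { 'e', 'y' }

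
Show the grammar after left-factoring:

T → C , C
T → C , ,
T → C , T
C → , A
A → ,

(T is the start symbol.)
T → C , T'
T' → C
T' → ,
T' → T
C → , A
A → ,

Left-factoring transforms A → αβ₁ | αβ₂ into A → αA' and A' → β₁ | β₂
(α is the longest common prefix among the alternatives). Repeat until
no nonterminal has two alternatives with a common prefix.

Round 1: T has alternatives sharing prefix 'C ,'. Introduce T': T → C , T'
  Add: T' → C
  Add: T' → ,
  Add: T' → T

No remaining common prefixes — done.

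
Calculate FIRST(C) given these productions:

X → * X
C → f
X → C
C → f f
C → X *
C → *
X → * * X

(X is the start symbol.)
To compute FIRST(C), examine every production with C on the left-hand side, reading each right-hand side left to right until a non-nullable symbol is reached.

FIRST sets of the other non-terminals involved (by the same procedure, iterated to a fixed point):
  FIRST(X) = { '*', 'f' }

From C → f:
  - f is a terminal: add 'f' and stop
From C → f f:
  - f is a terminal: add 'f' and stop
From C → X *:
  - X is a non-terminal: add FIRST(X) \ {ε} = { '*', 'f' }
    X is not nullable, so stop
From C → *:
  - '*' is a terminal: add '*' and stop

Collecting: FIRST(C) = { '*', 'f' }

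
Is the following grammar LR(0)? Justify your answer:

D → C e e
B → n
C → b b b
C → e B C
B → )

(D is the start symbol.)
Yes, the grammar is LR(0)

A grammar is LR(0) if no state in the canonical LR(0) collection has:
  - both a shift item (dot before a terminal) and a complete item (shift-reduce conflict), or
  - two or more complete items (reduce-reduce conflict; the accept item [D' → D .] counts as a complete item here).

Augment with D' → D and build the canonical LR(0) collection (I0 = CLOSURE({[D' → . D]}), then GOTO on every symbol after a dot until no new states appear). It has 13 states:
  I0: { [C → . b b b], [C → . e B C], [D → . C e e], [D' → . D] }  — shift
  I1: { [D → C . e e] }  — shift
  I2: { [D' → D .] }  — accept
  I3: { [C → b . b b] }  — shift
  I4: { [B → . )], [B → . n], [C → e . B C] }  — shift
  I5: { [B → ) .] }  — reduce
  I6: { [C → . b b b], [C → . e B C], [C → e B . C] }  — shift
  I7: { [B → n .] }  — reduce
  I8: { [C → e B C .] }  — reduce
  I9: { [C → b b . b] }  — shift
  I10: { [C → b b b .] }  — reduce
  I11: { [D → C e . e] }  — shift
  I12: { [D → C e e .] }  — reduce

Every state is either a pure shift/goto state or contains exactly one complete item and nothing to shift — no conflicts. The grammar is LR(0).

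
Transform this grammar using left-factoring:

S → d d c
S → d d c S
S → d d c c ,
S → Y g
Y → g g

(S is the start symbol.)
S → d d c S'
S' → ε
S' → S
S' → c ,
S → Y g
Y → g g

Left-factoring transforms A → αβ₁ | αβ₂ into A → αA' and A' → β₁ | β₂
(α is the longest common prefix among the alternatives). Repeat until
no nonterminal has two alternatives with a common prefix.

Round 1: S has alternatives sharing prefix 'd d c'. Introduce S': S → d d c S'
  Add: S' → ε
  Add: S' → S
  Add: S' → c ,

No remaining common prefixes — done.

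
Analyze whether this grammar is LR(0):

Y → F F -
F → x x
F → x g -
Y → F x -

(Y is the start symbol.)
Yes, the grammar is LR(0)

A grammar is LR(0) if no state in the canonical LR(0) collection has:
  - both a shift item (dot before a terminal) and a complete item (shift-reduce conflict), or
  - two or more complete items (reduce-reduce conflict; the accept item [Y' → Y .] counts as a complete item here).

Augment with Y' → Y and build the canonical LR(0) collection (I0 = CLOSURE({[Y' → . Y]}), then GOTO on every symbol after a dot until no new states appear). It has 11 states:
  I0: { [F → . x g -], [F → . x x], [Y → . F F -], [Y → . F x -], [Y' → . Y] }  — shift
  I1: { [F → . x g -], [F → . x x], [Y → F . F -], [Y → F . x -] }  — shift
  I2: { [Y' → Y .] }  — accept
  I3: { [F → x . g -], [F → x . x] }  — shift
  I4: { [F → x g . -] }  — shift
  I5: { [F → x x .] }  — reduce
  I6: { [F → x g - .] }  — reduce
  I7: { [Y → F F . -] }  — shift
  I8: { [F → x . g -], [F → x . x], [Y → F x . -] }  — shift
  I9: { [Y → F x - .] }  — reduce
  I10: { [Y → F F - .] }  — reduce

Every state is either a pure shift/goto state or contains exactly one complete item and nothing to shift — no conflicts. The grammar is LR(0).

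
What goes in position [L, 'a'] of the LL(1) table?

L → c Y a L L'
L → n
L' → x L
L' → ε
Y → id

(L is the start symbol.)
Empty (error entry)

To find M[L, 'a'], we find productions for L where 'a' is in the predict set (PREDICT(N → α) = (FIRST(α) \ {ε}) ∪ (FOLLOW(N) if α ⇒* ε)).

L → c Y a L L': PREDICT = { 'c' }
L → n: PREDICT = { 'n' }

M[L, 'a'] is empty (no production applies)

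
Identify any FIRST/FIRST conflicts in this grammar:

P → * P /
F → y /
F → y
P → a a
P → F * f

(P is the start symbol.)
Yes. F → y '/' / F → y on { 'y' }

A FIRST/FIRST conflict occurs when two productions N → α and N → β for the same non-terminal have FIRST(α) ∩ FIRST(β) ≠ ∅ (with ε ∈ FIRST of a nullable right-hand side, so two nullable alternatives also conflict).

FIRST sets of the non-terminals at (or reachable through a nullable prefix from) the front of some alternative:
  FIRST(F) = { 'y' }

Productions for P:
  P → * P /: FIRST = { '*' }
  P → a a: FIRST = { 'a' }
  P → F * f: FIRST = { 'y' }
Productions for F:
  F → y /: FIRST = { 'y' }
  F → y: FIRST = { 'y' }

Conflict for F: F → y / and F → y
  Overlap: { 'y' }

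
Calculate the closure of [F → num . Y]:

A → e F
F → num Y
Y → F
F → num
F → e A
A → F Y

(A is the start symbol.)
{ [F → . e A], [F → . num Y], [F → . num], [F → num . Y], [Y → . F] }

Start with: [F → num . Y]
  [F → num . Y] has the dot before Y: add [Y → . F]
  [Y → . F] has the dot before F: add [F → . num Y], [F → . num], [F → . e A]
No further items can be added.

CLOSURE = { [F → . e A], [F → . num Y], [F → . num], [F → num . Y], [Y → . F] }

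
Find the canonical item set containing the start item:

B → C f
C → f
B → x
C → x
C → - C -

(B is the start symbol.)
First, augment the grammar with B' → B
I₀ = CLOSURE({ [B' → . B] }):
  [B' → . B] has the dot before B: add [B → . C f], [B → . x]
  [B → . C f] has the dot before C: add [C → . f], [C → . x], [C → . - C -]
No further items can be added.

I₀ = { [B → . C f], [B → . x], [B' → . B], [C → . - C -], [C → . f], [C → . x] }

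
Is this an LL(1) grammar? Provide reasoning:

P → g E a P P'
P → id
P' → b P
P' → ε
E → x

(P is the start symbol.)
No. Predict set conflict for P': { 'b' }

A grammar is LL(1) if for each non-terminal N with multiple productions, the predict sets of those productions are pairwise disjoint, where PREDICT(N → α) = (FIRST(α) \ {ε}) ∪ (FOLLOW(N) if α ⇒* ε).

Relevant sets:
  FOLLOW(P') = { $, 'b' }

For P:
  PREDICT(P → g E a P P') = { 'g' }
  PREDICT(P → id) = { 'id' }
For P':
  PREDICT(P' → b P) = { 'b' }
  PREDICT(P' → ε) = { $, 'b' }
E has a single production, so nothing to check there.

Conflict found: Predict set conflict for P': { 'b' }
The grammar is NOT LL(1).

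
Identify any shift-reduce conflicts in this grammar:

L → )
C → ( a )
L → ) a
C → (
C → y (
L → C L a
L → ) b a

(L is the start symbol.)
A shift-reduce conflict occurs when an LR(0) state has both:
  - a complete (reduce) item [A → α .] (dot at the end), and
  - a shift item [B → β . c γ] (dot before a terminal).

Augment with L' → L and build the canonical LR(0) collection (I0 = CLOSURE({[L' → . L]}), then GOTO on every symbol after a dot until no new states appear). It has 14 states:
  I0: { [C → . ( a )], [C → . (], [C → . y (], [L → . ) a], [L → . ) b a], [L → . )], [L → . C L a], [L' → . L] }  — shift
  I1: { [C → ( . a )], [C → ( .] }  — shift, reduce
  I2: { [L → ) . a], [L → ) . b a], [L → ) .] }  — shift, reduce
  I3: { [C → . ( a )], [C → . (], [C → . y (], [L → . ) a], [L → . ) b a], [L → . )], [L → . C L a], [L → C . L a] }  — shift
  I4: { [L' → L .] }  — accept
  I5: { [C → y . (] }  — shift
  I6: { [C → y ( .] }  — reduce
  I7: { [L → C L . a] }  — shift
  I8: { [L → C L a .] }  — reduce
  I9: { [L → ) a .] }  — reduce
  I10: { [L → ) b . a] }  — shift
  I11: { [L → ) b a .] }  — reduce
  I12: { [C → ( a . )] }  — shift
  I13: { [C → ( a ) .] }  — reduce

I1 contains reduce item [C → ( .] and shift item [C → ( . a )] — shift-reduce conflict.
I2 contains reduce item [L → ) .] and shift items [L → ) . a], [L → ) . b a] — shift-reduce conflict.

Answer: Yes — I1: [C → ( .] vs [C → ( . a )]; I2: [L → ) .] vs [L → ) . a]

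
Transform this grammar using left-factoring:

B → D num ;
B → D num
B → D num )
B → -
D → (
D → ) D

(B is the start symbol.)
Left-factoring transforms A → αβ₁ | αβ₂ into A → αA' and A' → β₁ | β₂
(α is the longest common prefix among the alternatives). Repeat until
no nonterminal has two alternatives with a common prefix.

Round 1: B has alternatives sharing prefix 'D num'. Introduce B': B → D num B'
  Add: B' → ;
  Add: B' → ε
  Add: B' → )

No remaining common prefixes — done.

Resulting grammar:
B → D num B'
B' → ;
B' → ε
B' → )
B → -
D → (
D → ) D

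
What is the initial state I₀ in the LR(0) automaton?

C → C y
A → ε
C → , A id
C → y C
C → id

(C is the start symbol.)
First, augment the grammar with C' → C
I₀ = CLOSURE({ [C' → . C] }):
  [C' → . C] has the dot before C: add [C → . C y], [C → . , A id], [C → . y C], [C → . id]
No further items can be added.

I₀ = { [C → . , A id], [C → . C y], [C → . id], [C → . y C], [C' → . C] }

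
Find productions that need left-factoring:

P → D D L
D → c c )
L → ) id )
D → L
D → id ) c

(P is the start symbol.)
Left-factoring is needed when two productions for the same non-terminal
share a common prefix on the right-hand side.

Productions for D:
  D → c c )
  D → L
  D → id ) c

No common prefixes found.

Answer: No, left-factoring is not needed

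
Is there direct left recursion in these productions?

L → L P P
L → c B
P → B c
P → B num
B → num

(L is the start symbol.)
Yes, L is left-recursive

Direct left recursion occurs when N → N α for some non-terminal N (the right-hand side begins with the left-hand side itself).

L → L P P: LEFT RECURSIVE (starts with L)
L → c B: starts with c
P → B c: starts with B
P → B num: starts with B
B → num: starts with num

The grammar has direct left recursion on: L.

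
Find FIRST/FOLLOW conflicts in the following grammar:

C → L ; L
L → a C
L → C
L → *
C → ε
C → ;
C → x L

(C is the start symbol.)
A FIRST/FOLLOW conflict occurs when a non-terminal N has a nullable alternative N → β (β ⇒* ε) and another alternative N → α with FIRST(α) ∩ FOLLOW(N) ≠ ∅: on such a lookahead the parser cannot decide between expanding α and letting N vanish via β.

Nullable non-terminals: C, L.
FIRST sets used below: FIRST(L) = { '*', ';', 'a', 'x', ε }, FIRST(C) = { '*', ';', 'a', 'x', ε }

C: nullable alternative(s) C → ε; FOLLOW(C) = { $, ';' }
  C → L ; L: FIRST \ {ε} = { '*', ';', 'a', 'x' } — overlaps FOLLOW(C) on { ';' }: CONFLICT
  C → ε: FIRST \ {ε} = { } — this is the only nullable alternative, skip
  C → ;: FIRST \ {ε} = { ';' } — overlaps FOLLOW(C) on { ';' }: CONFLICT
  C → x L: FIRST \ {ε} = { 'x' } — disjoint from FOLLOW(C)

L: nullable alternative(s) L → C; FOLLOW(L) = { $, ';' }
  L → a C: FIRST \ {ε} = { 'a' } — disjoint from FOLLOW(L)
  L → C: FIRST \ {ε} = { '*', ';', 'a', 'x' } — this is the only nullable alternative, skip
  L → *: FIRST \ {ε} = { '*' } — disjoint from FOLLOW(L)

So the grammar has 2 FIRST/FOLLOW conflicts (marked CONFLICT above).

Answer: Yes. C → L ';' L with FOLLOW(C) on { ';' }; C → ';' with FOLLOW(C) on { ';' }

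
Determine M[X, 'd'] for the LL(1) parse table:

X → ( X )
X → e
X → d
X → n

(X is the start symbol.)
To find M[X, 'd'], we find productions for X where 'd' is in the predict set (PREDICT(N → α) = (FIRST(α) \ {ε}) ∪ (FOLLOW(N) if α ⇒* ε)).

X → ( X ): PREDICT = { '(' }
X → e: PREDICT = { 'e' }
X → d: PREDICT = { 'd' }
  'd' is in predict set, so this production goes in M[X, 'd']
X → n: PREDICT = { 'n' }

M[X, 'd'] = X → d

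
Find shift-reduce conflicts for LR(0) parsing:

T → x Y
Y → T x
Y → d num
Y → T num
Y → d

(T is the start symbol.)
Yes — I5: [Y → d .] vs [Y → d . num]

A shift-reduce conflict occurs when an LR(0) state has both:
  - a complete (reduce) item [A → α .] (dot at the end), and
  - a shift item [B → β . c γ] (dot before a terminal).

Augment with T' → T and build the canonical LR(0) collection (I0 = CLOSURE({[T' → . T]}), then GOTO on every symbol after a dot until no new states appear). It has 9 states:
  I0: { [T → . x Y], [T' → . T] }  — shift
  I1: { [T' → T .] }  — accept
  I2: { [T → . x Y], [T → x . Y], [Y → . T num], [Y → . T x], [Y → . d num], [Y → . d] }  — shift
  I3: { [Y → T . num], [Y → T . x] }  — shift
  I4: { [T → x Y .] }  — reduce
  I5: { [Y → d . num], [Y → d .] }  — shift, reduce
  I6: { [Y → d num .] }  — reduce
  I7: { [Y → T num .] }  — reduce
  I8: { [Y → T x .] }  — reduce

I5 contains reduce item [Y → d .] and shift item [Y → d . num] — shift-reduce conflict.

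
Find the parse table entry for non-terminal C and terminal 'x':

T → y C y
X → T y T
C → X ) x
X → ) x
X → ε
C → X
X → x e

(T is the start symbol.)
To find M[C, 'x'], we find productions for C where 'x' is in the predict set (PREDICT(N → α) = (FIRST(α) \ {ε}) ∪ (FOLLOW(N) if α ⇒* ε)).

Relevant sets:
  FIRST(X) = { ')', 'x', 'y', ε }
  FOLLOW(C) = { 'y' }

C → X ) x: PREDICT = { ')', 'x', 'y' }
  'x' is in predict set, so this production goes in M[C, 'x']
C → X: PREDICT = { ')', 'x', 'y' }
  'x' is in predict set, so this production goes in M[C, 'x']

M[C, 'x'] = C → X ) x, C → X  (a multiply-defined cell — the grammar is not LL(1))

Answer: C → X ) x, C → X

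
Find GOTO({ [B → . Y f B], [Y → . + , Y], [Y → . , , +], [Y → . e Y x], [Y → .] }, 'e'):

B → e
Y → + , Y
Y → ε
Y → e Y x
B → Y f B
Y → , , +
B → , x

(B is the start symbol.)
GOTO(I, 'e') = CLOSURE({ [A → αX.β] : [A → α.Xβ] ∈ I, X = 'e' })

Items with dot before 'e', with the dot advanced:
  [Y → . e Y x] → [Y → e . Y x]
Closure of the advanced items:
  [Y → e . Y x] has the dot before Y: add [Y → . + , Y], [Y → .], [Y → . e Y x], [Y → . , , +]

GOTO = { [Y → . + , Y], [Y → . , , +], [Y → . e Y x], [Y → .], [Y → e . Y x] }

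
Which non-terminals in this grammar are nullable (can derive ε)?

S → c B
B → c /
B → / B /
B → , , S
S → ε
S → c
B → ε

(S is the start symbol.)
{ 'B', 'S' }

A non-terminal is nullable if it can derive ε (the empty string): either it has an ε-production, or it has a production whose right-hand side consists entirely of nullable non-terminals.

ε-productions: S → ε, B → ε
So S, B are immediately nullable.
Every non-terminal is now nullable.
Nullable = { 'B', 'S' }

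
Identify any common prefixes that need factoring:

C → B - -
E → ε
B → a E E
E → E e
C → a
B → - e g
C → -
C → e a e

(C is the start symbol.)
No, left-factoring is not needed

Left-factoring is needed when two productions for the same non-terminal
share a common prefix on the right-hand side.

Productions for C:
  C → B - -
  C → a
  C → -
  C → e a e
Productions for E:
  E → ε
  E → E e
Productions for B:
  B → a E E
  B → - e g

No common prefixes found.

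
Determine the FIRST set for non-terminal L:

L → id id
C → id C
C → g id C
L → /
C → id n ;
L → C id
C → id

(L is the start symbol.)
To compute FIRST(L), examine every production with L on the left-hand side, reading each right-hand side left to right until a non-nullable symbol is reached.

FIRST sets of the other non-terminals involved (by the same procedure, iterated to a fixed point):
  FIRST(C) = { 'g', 'id' }

From L → id id:
  - id is a terminal: add 'id' and stop
From L → /:
  - '/' is a terminal: add '/' and stop
From L → C id:
  - C is a non-terminal: add FIRST(C) \ {ε} = { 'g', 'id' }
    C is not nullable, so stop

Collecting: FIRST(L) = { '/', 'g', 'id' }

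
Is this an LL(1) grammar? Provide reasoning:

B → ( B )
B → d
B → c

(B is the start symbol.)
Yes, the grammar is LL(1).

A grammar is LL(1) if for each non-terminal N with multiple productions, the predict sets of those productions are pairwise disjoint, where PREDICT(N → α) = (FIRST(α) \ {ε}) ∪ (FOLLOW(N) if α ⇒* ε).

For B:
  PREDICT(B → '(' B ')') = { '(' }
  PREDICT(B → d) = { 'd' }
  PREDICT(B → c) = { 'c' }

All predict sets are disjoint. The grammar IS LL(1).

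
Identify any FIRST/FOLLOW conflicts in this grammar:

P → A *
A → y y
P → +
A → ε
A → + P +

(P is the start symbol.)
No FIRST/FOLLOW conflicts.

Nullable non-terminals: A.

A: nullable alternative(s) A → ε; FOLLOW(A) = { '*' }
  A → y y: FIRST \ {ε} = { 'y' } — disjoint from FOLLOW(A)
  A → ε: FIRST \ {ε} = { } — this is the only nullable alternative, skip
  A → + P +: FIRST \ {ε} = { '+' } — disjoint from FOLLOW(A)

P has no nullable alternative, so no FIRST/FOLLOW check is needed there.

No FIRST/FOLLOW conflicts found.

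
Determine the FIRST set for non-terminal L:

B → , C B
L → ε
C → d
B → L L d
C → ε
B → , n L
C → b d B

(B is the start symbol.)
To compute FIRST(L), examine every production with L on the left-hand side, reading each right-hand side left to right until a non-nullable symbol is reached.

From L → ε:
  - ε-production, so ε ∈ FIRST(L)

Collecting: FIRST(L) = { ε }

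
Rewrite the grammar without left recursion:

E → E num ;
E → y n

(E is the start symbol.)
E → y n E'
E' → num ; E'
E' → ε

E is directly left-recursive. The standard transformation for
  A → A α₁ | ... | A α_m | β₁ | ... | β_n
is
  A  → β₁ A' | ... | β_n A'
  A' → α₁ A' | ... | α_m A' | ε

E → y n becomes E → y n E'
E → E num ; becomes E' → num ; E'
Add E' → ε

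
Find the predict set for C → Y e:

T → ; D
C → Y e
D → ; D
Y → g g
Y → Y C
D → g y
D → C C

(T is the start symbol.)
{ 'g' }

PREDICT(C → Y e) = (FIRST(RHS) \ {ε}) ∪ (FOLLOW(C) if ε ∈ FIRST(RHS), i.e. RHS ⇒* ε)
FIRST(Y) = { 'g' }
FIRST(Y e) = { 'g' }
ε ∉ FIRST(Y e), so FOLLOW(C) is not added.
PREDICT(C → Y e) = { 'g' }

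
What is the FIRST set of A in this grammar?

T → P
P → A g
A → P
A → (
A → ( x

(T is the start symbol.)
{ '(' }

To compute FIRST(A), examine every production with A on the left-hand side, reading each right-hand side left to right until a non-nullable symbol is reached.

FIRST sets of the other non-terminals involved (by the same procedure, iterated to a fixed point):
  FIRST(P) = { '(' }

From A → P:
  - P is a non-terminal: add FIRST(P) \ {ε} = { '(' }
    P is not nullable, so stop
From A → (:
  - '(' is a terminal: add '(' and stop
From A → ( x:
  - '(' is a terminal: add '(' and stop

Collecting: FIRST(A) = { '(' }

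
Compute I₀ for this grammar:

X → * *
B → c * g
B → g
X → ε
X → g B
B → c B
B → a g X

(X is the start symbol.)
{ [X → . * *], [X → . g B], [X → .], [X' → . X] }

First, augment the grammar with X' → X
I₀ = CLOSURE({ [X' → . X] }):
  [X' → . X] has the dot before X: add [X → . * *], [X → .], [X → . g B]
No further items can be added.

I₀ = { [X → . * *], [X → . g B], [X → .], [X' → . X] }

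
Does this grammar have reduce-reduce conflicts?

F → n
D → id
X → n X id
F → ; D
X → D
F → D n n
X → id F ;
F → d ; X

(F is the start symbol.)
No reduce-reduce conflicts

A reduce-reduce conflict occurs when an LR(0) state has two complete items [A → α .] and [B → β .] — both call for a reduction, and with no lookahead the parser cannot choose between them.

Augment with F' → F and build the canonical LR(0) collection (I0 = CLOSURE({[F' → . F]}), then GOTO on every symbol after a dot until no new states appear). It has 19 states:
  I0: { [D → . id], [F → . ; D], [F → . D n n], [F → . d ; X], [F → . n], [F' → . F] }  — shift
  I1: { [D → . id], [F → ; . D] }  — shift
  I2: { [F → D . n n] }  — shift
  I3: { [F' → F .] }  — accept
  I4: { [F → d . ; X] }  — shift
  I5: { [D → id .] }  — reduce
  I6: { [F → n .] }  — reduce
  I7: { [D → . id], [F → d ; . X], [X → . D], [X → . id F ;], [X → . n X id] }  — shift
  I8: { [X → D .] }  — reduce
  I9: { [F → d ; X .] }  — reduce
  I10: { [D → . id], [D → id .], [F → . ; D], [F → . D n n], [F → . d ; X], [F → . n], [X → id . F ;] }  — shift, reduce
  I11: { [D → . id], [X → . D], [X → . id F ;], [X → . n X id], [X → n . X id] }  — shift
  I12: { [X → n X . id] }  — shift
  I13: { [X → n X id .] }  — reduce
  I14: { [X → id F . ;] }  — shift
  I15: { [X → id F ; .] }  — reduce
  I16: { [F → D n . n] }  — shift
  I17: { [F → D n n .] }  — reduce
  I18: { [F → ; D .] }  — reduce

No state contains more than one complete item.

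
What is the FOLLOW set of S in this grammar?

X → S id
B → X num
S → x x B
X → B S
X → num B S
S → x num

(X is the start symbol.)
{ $, 'id', 'num' }

In X → S id: S is followed by id, add FIRST(id) \ {ε} = { 'id' }
In X → B S: S is at the end, add FOLLOW(X)
In X → num B S: S is at the end, add FOLLOW(X)

The FOLLOW sets referred to above (computed the same way, to a fixed point):
  FOLLOW(X) = { $, 'num' }

Taking the union: FOLLOW(S) = { $, 'id', 'num' }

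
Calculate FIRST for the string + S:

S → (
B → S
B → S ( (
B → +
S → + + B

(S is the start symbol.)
{ '+' }

To compute FIRST(+ S), process the symbols left to right:
Symbol + is a terminal. Add '+' and stop.
FIRST(+ S) = { '+' }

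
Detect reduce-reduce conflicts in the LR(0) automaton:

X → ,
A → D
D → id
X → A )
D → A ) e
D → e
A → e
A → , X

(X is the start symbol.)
Yes — I5: [A → e .] vs [D → e .]

A reduce-reduce conflict occurs when an LR(0) state has two complete items [A → α .] and [B → β .] — both call for a reduction, and with no lookahead the parser cannot choose between them.

Augment with X' → X and build the canonical LR(0) collection (I0 = CLOSURE({[X' → . X]}), then GOTO on every symbol after a dot until no new states appear). It has 10 states:
  I0: { [A → . , X], [A → . D], [A → . e], [D → . A ) e], [D → . e], [D → . id], [X → . ,], [X → . A )], [X' → . X] }  — shift
  I1: { [A → , . X], [A → . , X], [A → . D], [A → . e], [D → . A ) e], [D → . e], [D → . id], [X → , .], [X → . ,], [X → . A )] }  — shift, reduce
  I2: { [D → A . ) e], [X → A . )] }  — shift
  I3: { [A → D .] }  — reduce
  I4: { [X' → X .] }  — accept
  I5: { [A → e .], [D → e .] }  — 2 reduces
  I6: { [D → id .] }  — reduce
  I7: { [D → A ) . e], [X → A ) .] }  — shift, reduce
  I8: { [D → A ) e .] }  — reduce
  I9: { [A → , X .] }  — reduce

I5 contains complete items [A → e .], [D → e .] — reduce-reduce conflict.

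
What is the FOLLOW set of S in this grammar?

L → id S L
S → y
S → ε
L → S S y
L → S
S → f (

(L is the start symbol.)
In L → id S L: S is followed by L, add FIRST(L) \ {ε} = { 'f', 'id', 'y' }
  L is nullable, so also add FOLLOW(L)
In L → S S y: S is followed by S y, add FIRST(S y) \ {ε} = { 'f', 'y' }
In L → S S y: S is followed by y, add FIRST(y) \ {ε} = { 'y' }
In L → S: S is at the end, add FOLLOW(L)

The FOLLOW sets referred to above (computed the same way, to a fixed point):
  FOLLOW(L) = { $ }

Taking the union: FOLLOW(S) = { $, 'f', 'id', 'y' }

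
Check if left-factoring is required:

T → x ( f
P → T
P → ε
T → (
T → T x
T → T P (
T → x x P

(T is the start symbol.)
Yes, T has productions with common prefix 'x'; T has productions with common prefix 'T'

Left-factoring is needed when two productions for the same non-terminal
share a common prefix on the right-hand side.

Productions for T:
  T → x ( f
  T → (
  T → T x
  T → T P (
  T → x x P
Productions for P:
  P → T
  P → ε

Found common prefix 'x' in productions for T
Found common prefix 'T' in productions for T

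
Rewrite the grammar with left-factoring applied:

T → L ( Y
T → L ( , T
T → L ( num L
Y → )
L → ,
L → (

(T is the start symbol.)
Left-factoring transforms A → αβ₁ | αβ₂ into A → αA' and A' → β₁ | β₂
(α is the longest common prefix among the alternatives). Repeat until
no nonterminal has two alternatives with a common prefix.

Round 1: T has alternatives sharing prefix 'L ('. Introduce T': T → L ( T'
  Add: T' → Y
  Add: T' → , T
  Add: T' → num L

No remaining common prefixes — done.

Resulting grammar:
T → L ( T'
T' → Y
T' → , T
T' → num L
Y → )
L → ,
L → (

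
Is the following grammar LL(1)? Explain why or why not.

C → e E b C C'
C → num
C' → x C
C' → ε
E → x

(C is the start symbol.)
Relevant sets:
  FOLLOW(C') = { $, 'x' }

For C:
  PREDICT(C → e E b C C') = { 'e' }
  PREDICT(C → num) = { 'num' }
For C':
  PREDICT(C' → x C) = { 'x' }
  PREDICT(C' → ε) = { $, 'x' }
E has a single production, so nothing to check there.

Conflict found: Predict set conflict for C': { 'x' }
The grammar is NOT LL(1).

Answer: No. Predict set conflict for C': { 'x' }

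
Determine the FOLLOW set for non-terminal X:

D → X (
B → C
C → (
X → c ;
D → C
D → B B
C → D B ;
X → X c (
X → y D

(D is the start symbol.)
{ '(', 'c' }

To compute FOLLOW(X), find every occurrence of X on a right-hand side N → α X β: add FIRST(β) \ {ε}, and if β is empty or nullable also add FOLLOW(N). Iterate to a fixed point.

In D → X (: X is followed by '(', add FIRST('(') \ {ε} = { '(' }
In X → X c (: X is followed by c '(', add FIRST(c '(') \ {ε} = { 'c' }

Taking the union: FOLLOW(X) = { '(', 'c' }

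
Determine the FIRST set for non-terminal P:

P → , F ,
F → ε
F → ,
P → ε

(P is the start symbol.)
From P → , F ,:
  - ',' is a terminal: add ',' and stop
From P → ε:
  - ε-production, so ε ∈ FIRST(P)

Collecting: FIRST(P) = { ',', ε }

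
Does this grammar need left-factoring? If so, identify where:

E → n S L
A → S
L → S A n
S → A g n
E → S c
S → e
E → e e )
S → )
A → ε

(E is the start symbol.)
No, left-factoring is not needed

Left-factoring is needed when two productions for the same non-terminal
share a common prefix on the right-hand side.

Productions for E:
  E → n S L
  E → S c
  E → e e )
Productions for A:
  A → S
  A → ε
Productions for S:
  S → A g n
  S → e
  S → )

No common prefixes found.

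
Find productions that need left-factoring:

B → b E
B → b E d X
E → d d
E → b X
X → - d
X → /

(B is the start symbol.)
Yes, B has productions with common prefix 'b E'

Left-factoring is needed when two productions for the same non-terminal
share a common prefix on the right-hand side.

Productions for B:
  B → b E
  B → b E d X
Productions for E:
  E → d d
  E → b X
Productions for X:
  X → - d
  X → /

Found common prefix 'b E' in productions for B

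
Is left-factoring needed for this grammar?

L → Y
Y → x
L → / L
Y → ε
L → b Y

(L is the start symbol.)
No, left-factoring is not needed

Left-factoring is needed when two productions for the same non-terminal
share a common prefix on the right-hand side.

Productions for L:
  L → Y
  L → / L
  L → b Y
Productions for Y:
  Y → x
  Y → ε

No common prefixes found.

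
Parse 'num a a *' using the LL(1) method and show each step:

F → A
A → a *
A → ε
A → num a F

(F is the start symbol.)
Stack is shown with the top on the left.

Stack      Input        Action
------------------------------
F $        num a a * $  output F → A
A $        num a a * $  output A → num a F
num a F $  num a a * $  match 'num'
a F $      a a * $      match 'a'
F $        a * $        output F → A
A $        a * $        output A → a *
a * $      a * $        match 'a'
* $        * $          match '*'
$          $            accept

The string is accepted.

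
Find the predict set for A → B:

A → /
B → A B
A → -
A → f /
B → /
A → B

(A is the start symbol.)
PREDICT(A → B) = (FIRST(RHS) \ {ε}) ∪ (FOLLOW(A) if ε ∈ FIRST(RHS), i.e. RHS ⇒* ε)
FIRST(B) = { '-', '/', 'f' }
FIRST(B) = { '-', '/', 'f' }
ε ∉ FIRST(B), so FOLLOW(A) is not added.
PREDICT(A → B) = { '-', '/', 'f' }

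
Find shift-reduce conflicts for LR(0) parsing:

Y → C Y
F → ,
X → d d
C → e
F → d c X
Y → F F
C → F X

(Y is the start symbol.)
No shift-reduce conflicts

A shift-reduce conflict occurs when an LR(0) state has both:
  - a complete (reduce) item [A → α .] (dot at the end), and
  - a shift item [B → β . c γ] (dot before a terminal).

Augment with Y' → Y and build the canonical LR(0) collection (I0 = CLOSURE({[Y' → . Y]}), then GOTO on every symbol after a dot until no new states appear). It has 15 states:
  I0: { [C → . F X], [C → . e], [F → . ,], [F → . d c X], [Y → . C Y], [Y → . F F], [Y' → . Y] }  — shift
  I1: { [F → , .] }  — reduce
  I2: { [C → . F X], [C → . e], [F → . ,], [F → . d c X], [Y → . C Y], [Y → . F F], [Y → C . Y] }  — shift
  I3: { [C → F . X], [F → . ,], [F → . d c X], [X → . d d], [Y → F . F] }  — shift
  I4: { [Y' → Y .] }  — accept
  I5: { [F → d . c X] }  — shift
  I6: { [C → e .] }  — reduce
  I7: { [F → d c . X], [X → . d d] }  — shift
  I8: { [F → d c X .] }  — reduce
  I9: { [X → d . d] }  — shift
  I10: { [X → d d .] }  — reduce
  I11: { [Y → F F .] }  — reduce
  I12: { [C → F X .] }  — reduce
  I13: { [F → d . c X], [X → d . d] }  — shift
  I14: { [Y → C Y .] }  — reduce

No state contains both a complete item and a shift item.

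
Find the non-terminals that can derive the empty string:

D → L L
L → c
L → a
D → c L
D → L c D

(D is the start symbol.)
None

There are no ε-productions, so no non-terminal can derive ε.
No non-terminals are nullable.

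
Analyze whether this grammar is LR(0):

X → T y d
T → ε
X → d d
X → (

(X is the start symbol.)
No. Shift-reduce conflict between [T → .] and [X → . (]

A grammar is LR(0) if no state in the canonical LR(0) collection has:
  - both a shift item (dot before a terminal) and a complete item (shift-reduce conflict), or
  - two or more complete items (reduce-reduce conflict; the accept item [X' → X .] counts as a complete item here).

Augment with X' → X and build the canonical LR(0) collection (I0 = CLOSURE({[X' → . X]}), then GOTO on every symbol after a dot until no new states appear). It has 8 states:
  I0: { [T → .], [X → . (], [X → . T y d], [X → . d d], [X' → . X] }  — shift, reduce
  I1: { [X → ( .] }  — reduce
  I2: { [X → T . y d] }  — shift
  I3: { [X' → X .] }  — accept
  I4: { [X → d . d] }  — shift
  I5: { [X → d d .] }  — reduce
  I6: { [X → T y . d] }  — shift
  I7: { [X → T y d .] }  — reduce

Conflict in state I0:
  Shift-reduce conflict between [T → .] and [X → . (]
So the grammar is NOT LR(0).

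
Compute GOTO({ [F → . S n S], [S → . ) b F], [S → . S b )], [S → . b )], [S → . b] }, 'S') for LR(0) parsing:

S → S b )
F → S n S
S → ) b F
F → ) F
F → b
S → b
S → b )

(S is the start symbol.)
{ [F → S . n S], [S → S . b )] }

GOTO(I, 'S') = CLOSURE({ [A → αX.β] : [A → α.Xβ] ∈ I, X = 'S' })

Items with dot before 'S', with the dot advanced:
  [F → . S n S] → [F → S . n S]
  [S → . S b )] → [S → S . b )]
Closure adds nothing (no advanced item has the dot before a non-terminal).

GOTO = { [F → S . n S], [S → S . b )] }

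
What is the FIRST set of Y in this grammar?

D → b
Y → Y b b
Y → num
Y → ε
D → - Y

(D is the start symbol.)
To compute FIRST(Y), examine every production with Y on the left-hand side, reading each right-hand side left to right until a non-nullable symbol is reached.

From Y → Y b b:
  - Y is the symbol being defined: contributes nothing new
    Y is nullable, so continue to the next symbol
  - b is a terminal: add 'b' and stop
From Y → num:
  - num is a terminal: add 'num' and stop
From Y → ε:
  - ε-production, so ε ∈ FIRST(Y)

Collecting: FIRST(Y) = { 'b', 'num', ε }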